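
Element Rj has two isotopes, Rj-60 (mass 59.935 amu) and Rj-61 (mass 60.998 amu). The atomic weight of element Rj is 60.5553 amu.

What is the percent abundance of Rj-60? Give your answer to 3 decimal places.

41.646%

With x = fraction of Rj-60 (so Rj-61 is 1 − x):
59.935·x + 60.998·(1 − x) = 60.5553
(59.935 − 60.998)·x = 60.5553 − 60.998
x = -0.4427 / -1.063 = 0.41646 → 41.646% Rj-60, 58.354% Rj-61.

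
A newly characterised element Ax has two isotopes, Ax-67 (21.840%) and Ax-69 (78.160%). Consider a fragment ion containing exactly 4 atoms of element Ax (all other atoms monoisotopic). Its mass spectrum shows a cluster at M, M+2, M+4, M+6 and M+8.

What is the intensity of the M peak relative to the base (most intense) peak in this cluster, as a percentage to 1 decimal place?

Term probabilities: M 0.0023, M+2 0.0326, M+4 0.1748, M+6 0.4171, M+8 0.3732. Base peak = M+6.
P(M+6) = C(4,3) × 0.21840^1 × 0.78160^3 = 4 × 0.2184 × 0.47747831 = 0.417125 (base)
P(M) = C(4,0) × 0.21840^4 × 0.78160^0 = 1 × 0.00227515 × 1.0000 = 0.002275
Relative intensity = 0.002275 / 0.417125 × 100 = 0.5

0.5%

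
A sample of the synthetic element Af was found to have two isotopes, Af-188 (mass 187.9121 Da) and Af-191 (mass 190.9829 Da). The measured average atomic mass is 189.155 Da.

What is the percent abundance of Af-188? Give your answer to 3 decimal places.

Let x be the fractional abundance of Af-188; then Af-191 has abundance 1 − x.
187.9121·x + 190.9829·(1 − x) = 189.155
(187.9121 − 190.9829)·x = 189.155 − 190.9829
x = -1.8279 / -3.0708 = 0.59525 → 59.525% Af-188, 40.475% Af-191.

59.525%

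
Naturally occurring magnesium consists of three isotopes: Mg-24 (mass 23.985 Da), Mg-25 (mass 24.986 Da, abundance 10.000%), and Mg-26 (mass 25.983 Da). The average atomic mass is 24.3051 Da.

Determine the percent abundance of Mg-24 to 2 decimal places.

The remaining 90.000% is split between Mg-24 (fraction x) and Mg-26 (fraction 0.90000 − x).
Substituting: 23.985x + 25.983(0.90000 − x) = 21.8065
(23.985 − 25.983)x = -1.5782  ⇒  x = 0.78989, y = 0.11011
Mg-24: 78.99%, Mg-26: 11.01%.

78.99%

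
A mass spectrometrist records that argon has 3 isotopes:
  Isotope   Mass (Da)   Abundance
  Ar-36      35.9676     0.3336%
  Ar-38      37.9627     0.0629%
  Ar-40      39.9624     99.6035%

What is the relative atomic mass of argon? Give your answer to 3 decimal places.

Average mass = Σ (abundance × isotope mass) = 0.003336 × 35.9676 + 0.000629 × 37.9627 + 0.996035 × 39.9624
= 0.11999 + 0.02388 + 39.80395 = 39.94782 Da

39.948 Da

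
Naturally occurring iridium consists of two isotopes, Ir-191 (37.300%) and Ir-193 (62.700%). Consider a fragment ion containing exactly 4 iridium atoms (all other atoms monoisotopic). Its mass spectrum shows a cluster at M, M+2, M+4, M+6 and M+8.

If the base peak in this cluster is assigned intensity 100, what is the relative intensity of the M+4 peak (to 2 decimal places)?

89.23

Binomial terms of (0.37300 + 0.62700)^4: M 0.0194, M+2 0.1302, M+4 0.3282, M+6 0.3678, M+8 0.1546 → M+6 is the base peak.
P(M+6) = C(4,3) × 0.37300^1 × 0.62700^3 = 4 × 0.3730 × 0.24649188 = 0.367766 (base)
P(M+4) = C(4,2) × 0.37300^2 × 0.62700^2 = 6 × 0.139129 × 0.393129 = 0.328174
Relative intensity = 0.328174 / 0.367766 × 100 = 89.23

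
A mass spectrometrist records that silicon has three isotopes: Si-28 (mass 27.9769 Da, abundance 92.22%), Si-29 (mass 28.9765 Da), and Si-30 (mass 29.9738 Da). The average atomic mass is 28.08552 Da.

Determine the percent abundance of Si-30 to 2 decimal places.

3.09%

Let x and y be the fractions of Si-29 and Si-30. Then x + y = 1 − 0.9222 = 0.0778 and 28.9765x + 29.9738y = 28.08552 − 0.9222×27.9769 = 2.28522282.
Substituting: 28.9765x + 29.9738(0.0778 − x) = 2.28522282
(28.9765 − 29.9738)x = -0.04673882  ⇒  x = 0.04687, y = 0.03093
Si-29: 4.69%, Si-30: 3.09%.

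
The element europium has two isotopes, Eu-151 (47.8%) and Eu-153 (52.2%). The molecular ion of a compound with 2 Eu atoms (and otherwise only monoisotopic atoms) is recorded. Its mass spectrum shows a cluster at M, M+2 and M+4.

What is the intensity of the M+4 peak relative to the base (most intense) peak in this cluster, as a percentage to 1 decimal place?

Binomial terms of (0.478 + 0.522)^2: M 0.2285, M+2 0.4990, M+4 0.2725 → M+2 is the base peak.
P(M+2) = C(2,1) × 0.478^1 × 0.522^1 = 2 × 0.4780 × 0.5220 = 0.499032 (base)
P(M+4) = C(2,2) × 0.478^0 × 0.522^2 = 1 × 1.0000 × 0.272484 = 0.272484
Relative intensity = 0.272484 / 0.499032 × 100 = 54.6

54.6%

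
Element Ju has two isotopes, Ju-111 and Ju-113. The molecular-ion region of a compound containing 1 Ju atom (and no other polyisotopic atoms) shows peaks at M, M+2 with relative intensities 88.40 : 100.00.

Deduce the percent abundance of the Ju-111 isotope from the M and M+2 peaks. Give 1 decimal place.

Let p = fractional abundance of Ju-111. I(M+2)/I(M) = [C(1,1)·p^0·(1−p)] / p^1 = 1·(1−p)/p = 100.00/88.40 = 1.1312
(1−p)/p = 1.1312/1 = 1.1312  ⇒  p = 1/(1 + 1.1312) = 0.4692
Ju-111: 46.9%, Ju-113: 53.1%.

46.9%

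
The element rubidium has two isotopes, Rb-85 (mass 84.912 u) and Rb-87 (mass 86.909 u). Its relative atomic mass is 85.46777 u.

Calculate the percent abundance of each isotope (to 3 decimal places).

Rb-85: 72.170%, Rb-87: 27.830%

Let x be the fractional abundance of Rb-85; then Rb-87 has abundance 1 − x.
84.912·x + 86.909·(1 − x) = 85.46777
(84.912 − 86.909)·x = 85.46777 − 86.909
x = -1.44123 / -1.997 = 0.72170 → 72.170% Rb-85, 27.830% Rb-87.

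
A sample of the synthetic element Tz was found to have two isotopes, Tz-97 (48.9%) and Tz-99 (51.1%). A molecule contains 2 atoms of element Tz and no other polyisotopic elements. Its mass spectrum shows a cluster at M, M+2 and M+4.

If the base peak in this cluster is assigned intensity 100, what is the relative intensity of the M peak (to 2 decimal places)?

47.85

Term probabilities: M 0.2391, M+2 0.4998, M+4 0.2611. Base peak = M+2.
P(M+2) = C(2,1) × 0.489^1 × 0.511^1 = 2 × 0.4890 × 0.5110 = 0.499758 (base)
P(M) = C(2,0) × 0.489^2 × 0.511^0 = 1 × 0.239121 × 1.0000 = 0.239121
Relative intensity = 0.239121 / 0.499758 × 100 = 47.85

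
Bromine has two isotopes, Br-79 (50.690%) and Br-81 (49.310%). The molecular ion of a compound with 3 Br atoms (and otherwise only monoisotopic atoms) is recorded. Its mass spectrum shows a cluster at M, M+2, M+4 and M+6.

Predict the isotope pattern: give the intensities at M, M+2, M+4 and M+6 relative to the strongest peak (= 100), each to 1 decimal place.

The 3 Br atoms are independent, so intensities follow the terms of (0.50690 + 0.49310)^3.
P(M) = 0.50690^3 = 0.130247
P(M+2) = 3 × 0.50690^2 × 0.49310^1 = 0.380103
P(M+4) = 3 × 0.50690^1 × 0.49310^2 = 0.369755
P(M+6) = 0.49310^3 = 0.119896
The M+2 peak is largest (0.380103); scaling to 100 gives 34.3 : 100.0 : 97.3 : 31.5.

34.3 : 100.0 : 97.3 : 31.5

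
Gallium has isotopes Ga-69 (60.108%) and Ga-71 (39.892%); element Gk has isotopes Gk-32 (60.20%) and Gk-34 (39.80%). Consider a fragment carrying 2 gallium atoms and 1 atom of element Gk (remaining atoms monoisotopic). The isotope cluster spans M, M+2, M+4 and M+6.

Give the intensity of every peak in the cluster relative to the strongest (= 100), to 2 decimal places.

50.29 : 100.00 : 66.28 : 14.64

Gallium pattern (n=2): 0.36129717 : 0.47956567 : 0.15913717
Element Gk pattern (n=1): 0.6020 : 0.3980
Convolve the two distributions (both contribute in 2-u steps):
  M: 0.36129717×0.6020 = 0.217501
  M+2: 0.36129717×0.3980 + 0.47956567×0.6020 = 0.432495
  M+4: 0.47956567×0.3980 + 0.15913717×0.6020 = 0.286668
  M+6: 0.15913717×0.3980 = 0.063337
Scale to base peak (0.432495) = 100: 50.29 : 100.00 : 66.28 : 14.64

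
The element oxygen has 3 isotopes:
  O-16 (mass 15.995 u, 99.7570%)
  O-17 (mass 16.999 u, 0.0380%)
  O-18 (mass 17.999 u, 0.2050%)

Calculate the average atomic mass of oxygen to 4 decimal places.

15.9995 u

Average mass = Σ (abundance × isotope mass) = 0.997570 × 15.995 + 0.000380 × 16.999 + 0.002050 × 17.999
= 15.95613 + 0.00646 + 0.03690 = 15.99949 u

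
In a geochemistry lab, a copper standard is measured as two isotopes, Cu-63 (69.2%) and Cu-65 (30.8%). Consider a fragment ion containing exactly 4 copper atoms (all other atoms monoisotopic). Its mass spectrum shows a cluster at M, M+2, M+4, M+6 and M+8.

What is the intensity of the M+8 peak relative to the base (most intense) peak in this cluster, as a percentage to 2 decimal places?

2.20%

Term probabilities: M 0.2293, M+2 0.4083, M+4 0.2726, M+6 0.0809, M+8 0.0090. Base peak = M+2.
P(M+2) = C(4,1) × 0.692^3 × 0.308^1 = 4 × 0.33137389 × 0.3080 = 0.408253 (base)
P(M+8) = C(4,4) × 0.692^0 × 0.308^4 = 1 × 1.0000 × 0.00899918 = 0.008999
Relative intensity = 0.008999 / 0.408253 × 100 = 2.20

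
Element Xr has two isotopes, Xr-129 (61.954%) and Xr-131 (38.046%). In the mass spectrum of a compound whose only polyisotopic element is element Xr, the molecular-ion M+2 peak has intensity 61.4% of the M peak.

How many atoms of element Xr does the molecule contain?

For n independent Xr atoms, I(M+2)/I(M) = n · (abundance Xr-131) / (abundance Xr-129) = n · 0.38046/0.61954.
n = 0.614 × 0.61954/0.38046 = 1.00 ≈ 1

1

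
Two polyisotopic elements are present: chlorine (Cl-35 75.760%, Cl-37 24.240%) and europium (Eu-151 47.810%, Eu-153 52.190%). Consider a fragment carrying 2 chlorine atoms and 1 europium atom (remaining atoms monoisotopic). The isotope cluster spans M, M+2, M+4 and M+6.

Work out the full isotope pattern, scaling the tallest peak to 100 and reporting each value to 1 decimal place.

57.8 : 100.0 : 46.3 : 6.5

Chlorine pattern (n=2): 0.57395776 : 0.36728448 : 0.05875776
Europium pattern (n=1): 0.4781 : 0.5219
Convolve the two distributions (both contribute in 2-u steps):
  M: 0.57395776×0.4781 = 0.274409
  M+2: 0.57395776×0.5219 + 0.36728448×0.4781 = 0.475147
  M+4: 0.36728448×0.5219 + 0.05875776×0.4781 = 0.219778
  M+6: 0.05875776×0.5219 = 0.030666
Scale to base peak (0.475147) = 100: 57.8 : 100.0 : 46.3 : 6.5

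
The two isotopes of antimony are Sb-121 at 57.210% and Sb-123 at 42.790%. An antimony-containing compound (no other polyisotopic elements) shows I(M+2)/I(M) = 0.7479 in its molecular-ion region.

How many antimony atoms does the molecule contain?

1

With n Sb atoms, P(M+2)/P(M) = C(n,1)·p^(n−1)q / p^n = n·q/p = n · 0.42790/0.57210.
n = 0.7479 × 0.57210/0.42790 = 1.00 ≈ 1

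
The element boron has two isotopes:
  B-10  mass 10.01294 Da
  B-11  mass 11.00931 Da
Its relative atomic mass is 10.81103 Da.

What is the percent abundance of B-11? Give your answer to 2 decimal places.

Writing the weighted mean with unknown fraction x of B-10:
10.01294·x + 11.00931·(1 − x) = 10.81103
(10.01294 − 11.00931)·x = 10.81103 − 11.00931
x = -0.19828 / -0.99637 = 0.19900 → 19.90% B-10, 80.10% B-11.

80.10%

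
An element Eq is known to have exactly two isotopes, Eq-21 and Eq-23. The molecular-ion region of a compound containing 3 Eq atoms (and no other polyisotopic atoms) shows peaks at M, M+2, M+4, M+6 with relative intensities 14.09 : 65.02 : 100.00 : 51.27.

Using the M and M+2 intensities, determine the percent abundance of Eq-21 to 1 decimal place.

If p is the fraction of Eq that is Eq-21, then I(M+2)/I(M) = [C(3,1)·p^2·(1−p)] / p^3 = 3·(1−p)/p = 65.02/14.09 = 4.6146
(1−p)/p = 4.6146/3 = 1.5382  ⇒  p = 1/(1 + 1.5382) = 0.3940
Eq-21: 39.4%, Eq-23: 60.6%.

39.4%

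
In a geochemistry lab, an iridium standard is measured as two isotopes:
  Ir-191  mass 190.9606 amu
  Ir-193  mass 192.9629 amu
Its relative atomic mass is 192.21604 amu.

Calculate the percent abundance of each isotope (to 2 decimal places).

Ir-191: 37.30%, Ir-193: 62.70%

Let x be the fractional abundance of Ir-191; then Ir-193 has abundance 1 − x.
190.9606·x + 192.9629·(1 − x) = 192.21604
(190.9606 − 192.9629)·x = 192.21604 − 192.9629
x = -0.74686 / -2.0023 = 0.37300 → 37.30% Ir-191, 62.70% Ir-193.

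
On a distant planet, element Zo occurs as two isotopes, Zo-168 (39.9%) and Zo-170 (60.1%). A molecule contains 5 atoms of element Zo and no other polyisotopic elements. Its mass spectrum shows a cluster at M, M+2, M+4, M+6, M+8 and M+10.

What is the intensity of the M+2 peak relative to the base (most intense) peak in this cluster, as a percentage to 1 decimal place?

Binomial terms of (0.399 + 0.601)^5: M 0.0101, M+2 0.0762, M+4 0.2294, M+6 0.3456, M+8 0.2603, M+10 0.0784 → M+6 is the base peak.
P(M+6) = C(5,3) × 0.399^2 × 0.601^3 = 10 × 0.159201 × 0.2170818 = 0.345596 (base)
P(M+2) = C(5,1) × 0.399^4 × 0.601^1 = 5 × 0.02534496 × 0.6010 = 0.076162
Relative intensity = 0.076162 / 0.345596 × 100 = 22.0

22.0%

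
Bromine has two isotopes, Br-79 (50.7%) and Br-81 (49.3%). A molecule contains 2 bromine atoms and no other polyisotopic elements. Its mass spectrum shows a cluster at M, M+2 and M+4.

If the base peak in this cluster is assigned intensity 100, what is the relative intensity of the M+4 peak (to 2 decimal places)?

(0.507 + 0.493)^2 gives M 0.2570, M+2 0.4999, M+4 0.2430; the largest is M+2.
P(M+2) = C(2,1) × 0.507^1 × 0.493^1 = 2 × 0.5070 × 0.4930 = 0.499902 (base)
P(M+4) = C(2,2) × 0.507^0 × 0.493^2 = 1 × 1.0000 × 0.243049 = 0.243049
Relative intensity = 0.243049 / 0.499902 × 100 = 48.62

48.62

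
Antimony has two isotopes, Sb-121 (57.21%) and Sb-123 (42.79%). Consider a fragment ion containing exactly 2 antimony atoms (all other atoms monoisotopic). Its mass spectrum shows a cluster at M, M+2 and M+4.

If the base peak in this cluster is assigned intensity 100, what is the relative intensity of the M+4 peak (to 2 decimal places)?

37.40

Term probabilities: M 0.3273, M+2 0.4896, M+4 0.1831. Base peak = M+2.
P(M+2) = C(2,1) × 0.5721^1 × 0.4279^1 = 2 × 0.5721 × 0.4279 = 0.489603 (base)
P(M+4) = C(2,2) × 0.5721^0 × 0.4279^2 = 1 × 1.0000 × 0.18309841 = 0.183098
Relative intensity = 0.183098 / 0.489603 × 100 = 37.40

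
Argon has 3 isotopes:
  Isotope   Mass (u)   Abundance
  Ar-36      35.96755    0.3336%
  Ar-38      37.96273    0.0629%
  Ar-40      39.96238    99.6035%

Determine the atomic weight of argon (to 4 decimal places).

Average mass = Σ (abundance × isotope mass) = 0.003336 × 35.96755 + 0.000629 × 37.96273 + 0.996035 × 39.96238
= 0.119988 + 0.023879 + 39.803929 = 39.947796 u

39.9478 u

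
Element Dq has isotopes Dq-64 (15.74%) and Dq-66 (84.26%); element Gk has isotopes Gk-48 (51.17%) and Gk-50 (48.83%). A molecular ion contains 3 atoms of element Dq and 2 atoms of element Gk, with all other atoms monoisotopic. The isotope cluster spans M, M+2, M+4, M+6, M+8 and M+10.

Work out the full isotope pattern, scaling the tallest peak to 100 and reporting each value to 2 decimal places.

0.27 : 4.84 : 31.67 : 89.50 : 100.00 : 37.65

Element Dq pattern (n=3): 0.00389955 : 0.06262564 : 0.33525008 : 0.59822473
Element Gk pattern (n=2): 0.26183689 : 0.49972622 : 0.23843689
Convolve the two distributions (both contribute in 2-u steps):
  M: 0.00389955×0.26183689 = 0.001021
  M+2: 0.00389955×0.49972622 + 0.06262564×0.26183689 = 0.018346
  M+4: 0.00389955×0.23843689 + 0.06262564×0.49972622 + 0.33525008×0.26183689 = 0.120006
  M+6: 0.06262564×0.23843689 + 0.33525008×0.49972622 + 0.59822473×0.26183689 = 0.339103
  M+8: 0.33525008×0.23843689 + 0.59822473×0.49972622 = 0.378885
  M+10: 0.59822473×0.23843689 = 0.142639
Scale to base peak (0.378885) = 100: 0.27 : 4.84 : 31.67 : 89.50 : 100.00 : 37.65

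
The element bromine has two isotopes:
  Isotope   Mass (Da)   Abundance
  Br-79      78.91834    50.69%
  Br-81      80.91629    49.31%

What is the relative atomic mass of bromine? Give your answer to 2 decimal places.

Average mass = Σ (abundance × isotope mass) = 0.5069 × 78.91834 + 0.4931 × 80.91629
= 40.003707 + 39.899823 = 79.903530 Da

79.90 Da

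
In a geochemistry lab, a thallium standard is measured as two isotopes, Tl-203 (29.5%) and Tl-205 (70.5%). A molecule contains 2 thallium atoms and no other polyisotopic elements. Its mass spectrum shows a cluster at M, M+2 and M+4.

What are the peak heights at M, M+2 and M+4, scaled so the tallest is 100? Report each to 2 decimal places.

Each Tl atom is independently Tl-203 (p = 0.295) or Tl-205 (q = 0.705); the cluster is the binomial expansion (p + q)^2.
P(M) = 0.295^2 = 0.087025
P(M+2) = 2 × 0.295^1 × 0.705^1 = 0.415950
P(M+4) = 0.705^2 = 0.497025
The M+4 peak is largest (0.497025); scaling to 100 gives 17.51 : 83.69 : 100.00.

17.51 : 83.69 : 100.00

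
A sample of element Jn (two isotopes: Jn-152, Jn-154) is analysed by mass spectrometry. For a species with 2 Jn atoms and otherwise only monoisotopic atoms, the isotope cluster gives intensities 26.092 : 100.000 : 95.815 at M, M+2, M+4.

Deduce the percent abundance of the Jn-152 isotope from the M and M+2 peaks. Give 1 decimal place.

Write p for the Jn-152 fraction. I(M+2)/I(M) = [C(2,1)·p^1·(1−p)] / p^2 = 2·(1−p)/p = 100.000/26.092 = 3.8326
(1−p)/p = 3.8326/2 = 1.9163  ⇒  p = 1/(1 + 1.9163) = 0.3429
Jn-152: 34.3%, Jn-154: 65.7%.

34.3%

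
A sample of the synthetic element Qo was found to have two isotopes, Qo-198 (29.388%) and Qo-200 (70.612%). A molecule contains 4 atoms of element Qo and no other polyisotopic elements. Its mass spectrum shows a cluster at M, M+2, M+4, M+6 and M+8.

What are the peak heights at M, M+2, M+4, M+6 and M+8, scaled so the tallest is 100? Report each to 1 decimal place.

1.8 : 17.3 : 62.4 : 100.0 : 60.1

Each Qo atom is independently Qo-198 (p = 0.29388) or Qo-200 (q = 0.70612); the cluster is the binomial expansion (p + q)^4.
P(M) = 0.29388^4 = 0.007459
P(M+2) = 4 × 0.29388^3 × 0.70612^1 = 0.071688
P(M+4) = 6 × 0.29388^2 × 0.70612^2 = 0.258374
P(M+6) = 4 × 0.29388^1 × 0.70612^3 = 0.413872
P(M+8) = 0.70612^4 = 0.248607
The M+6 peak is largest (0.413872); scaling to 100 gives 1.8 : 17.3 : 62.4 : 100.0 : 60.1.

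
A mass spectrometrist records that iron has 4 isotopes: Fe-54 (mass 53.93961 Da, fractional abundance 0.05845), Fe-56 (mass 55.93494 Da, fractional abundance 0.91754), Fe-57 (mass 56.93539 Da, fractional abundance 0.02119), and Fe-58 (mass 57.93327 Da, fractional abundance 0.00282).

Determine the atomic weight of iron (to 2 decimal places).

Average mass = Σ (abundance × isotope mass) = 0.05845 × 53.93961 + 0.91754 × 55.93494 + 0.02119 × 56.93539 + 0.00282 × 57.93327
= 3.152770 + 51.322545 + 1.206461 + 0.163372 = 55.845148 Da

55.85 Da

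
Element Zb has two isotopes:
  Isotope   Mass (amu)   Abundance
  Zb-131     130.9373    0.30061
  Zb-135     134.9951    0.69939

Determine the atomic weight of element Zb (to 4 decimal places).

Weight each isotope mass by its fractional abundance: 0.30061 × 130.9373 + 0.69939 × 134.9951
= 39.36106 + 94.41422 = 133.77528 amu

133.7753 amu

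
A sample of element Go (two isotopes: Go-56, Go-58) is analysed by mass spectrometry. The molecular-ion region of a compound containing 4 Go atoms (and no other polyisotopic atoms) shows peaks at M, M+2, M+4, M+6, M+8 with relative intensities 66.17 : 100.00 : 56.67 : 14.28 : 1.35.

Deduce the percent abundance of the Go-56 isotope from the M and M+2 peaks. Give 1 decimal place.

Write p for the Go-56 fraction. I(M+2)/I(M) = [C(4,1)·p^3·(1−p)] / p^4 = 4·(1−p)/p = 100.00/66.17 = 1.5113
(1−p)/p = 1.5113/4 = 0.3778  ⇒  p = 1/(1 + 0.3778) = 0.7258
Go-56: 72.6%, Go-58: 27.4%.

72.6%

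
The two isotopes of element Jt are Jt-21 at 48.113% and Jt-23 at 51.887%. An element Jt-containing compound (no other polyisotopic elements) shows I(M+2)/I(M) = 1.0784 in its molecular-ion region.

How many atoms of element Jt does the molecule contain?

For n independent Jt atoms, I(M+2)/I(M) = n · (abundance Jt-23) / (abundance Jt-21) = n · 0.51887/0.48113.
n = 1.0784 × 0.48113/0.51887 = 1.00 ≈ 1

1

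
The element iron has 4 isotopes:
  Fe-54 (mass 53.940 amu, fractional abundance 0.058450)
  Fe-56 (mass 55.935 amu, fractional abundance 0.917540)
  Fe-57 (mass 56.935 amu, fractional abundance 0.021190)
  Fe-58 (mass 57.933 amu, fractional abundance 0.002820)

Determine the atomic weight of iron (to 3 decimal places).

55.845 amu

Average mass = Σ (abundance × isotope mass) = 0.058450 × 53.940 + 0.917540 × 55.935 + 0.021190 × 56.935 + 0.002820 × 57.933
= 3.1528 + 51.3226 + 1.2065 + 0.1634 = 55.8453 amu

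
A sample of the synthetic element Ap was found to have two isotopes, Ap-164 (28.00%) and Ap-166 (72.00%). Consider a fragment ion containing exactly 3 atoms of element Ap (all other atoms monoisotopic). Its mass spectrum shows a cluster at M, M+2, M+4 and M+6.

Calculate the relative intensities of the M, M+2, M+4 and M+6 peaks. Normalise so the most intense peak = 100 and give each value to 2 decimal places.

5.04 : 38.89 : 100.00 : 85.71

Each Ap atom is independently Ap-164 (p = 0.2800) or Ap-166 (q = 0.7200); the cluster is the binomial expansion (p + q)^3.
P(M) = 0.2800^3 = 0.021952
P(M+2) = 3 × 0.2800^2 × 0.7200^1 = 0.169344
P(M+4) = 3 × 0.2800^1 × 0.7200^2 = 0.435456
P(M+6) = 0.7200^3 = 0.373248
The M+4 peak is largest (0.435456); scaling to 100 gives 5.04 : 38.89 : 100.00 : 85.71.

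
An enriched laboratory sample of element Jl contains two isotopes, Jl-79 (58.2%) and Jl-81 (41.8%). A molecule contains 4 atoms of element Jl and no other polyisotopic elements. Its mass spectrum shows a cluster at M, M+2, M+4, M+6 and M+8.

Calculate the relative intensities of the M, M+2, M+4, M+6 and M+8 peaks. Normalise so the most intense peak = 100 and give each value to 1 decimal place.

Each Jl atom is independently Jl-79 (p = 0.582) or Jl-81 (q = 0.418); the cluster is the binomial expansion (p + q)^4.
P(M) = 0.582^4 = 0.114734
P(M+2) = 4 × 0.582^3 × 0.418^1 = 0.329614
P(M+4) = 6 × 0.582^2 × 0.418^2 = 0.355099
P(M+6) = 4 × 0.582^1 × 0.418^3 = 0.170025
P(M+8) = 0.418^4 = 0.030528
The M+4 peak is largest (0.355099); scaling to 100 gives 32.3 : 92.8 : 100.0 : 47.9 : 8.6.

32.3 : 92.8 : 100.0 : 47.9 : 8.6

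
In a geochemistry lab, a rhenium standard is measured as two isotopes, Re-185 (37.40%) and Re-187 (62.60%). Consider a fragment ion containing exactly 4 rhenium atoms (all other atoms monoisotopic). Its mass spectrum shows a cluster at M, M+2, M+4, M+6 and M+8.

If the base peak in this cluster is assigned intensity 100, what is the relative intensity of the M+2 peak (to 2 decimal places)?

Term probabilities: M 0.0196, M+2 0.1310, M+4 0.3289, M+6 0.3670, M+8 0.1536. Base peak = M+6.
P(M+6) = C(4,3) × 0.3740^1 × 0.6260^3 = 4 × 0.3740 × 0.24531438 = 0.366990 (base)
P(M+2) = C(4,1) × 0.3740^3 × 0.6260^1 = 4 × 0.05231362 × 0.6260 = 0.130993
Relative intensity = 0.130993 / 0.366990 × 100 = 35.69

35.69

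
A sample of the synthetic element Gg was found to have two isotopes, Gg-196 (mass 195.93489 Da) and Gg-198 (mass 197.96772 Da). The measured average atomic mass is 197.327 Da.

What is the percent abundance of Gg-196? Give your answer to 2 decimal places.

31.52%

With x = fraction of Gg-196 (so Gg-198 is 1 − x):
195.93489·x + 197.96772·(1 − x) = 197.327
(195.93489 − 197.96772)·x = 197.327 − 197.96772
x = -0.64072 / -2.03283 = 0.31519 → 31.52% Gg-196, 68.48% Gg-198.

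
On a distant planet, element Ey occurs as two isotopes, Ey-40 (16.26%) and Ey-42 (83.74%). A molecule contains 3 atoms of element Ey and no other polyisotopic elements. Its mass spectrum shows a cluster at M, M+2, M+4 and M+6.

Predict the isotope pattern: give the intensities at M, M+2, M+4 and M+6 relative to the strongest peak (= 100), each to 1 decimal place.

0.7 : 11.3 : 58.3 : 100.0

The 3 Ey atoms are independent, so intensities follow the terms of (0.1626 + 0.8374)^3.
P(M) = 0.1626^3 = 0.004299
P(M+2) = 3 × 0.1626^2 × 0.8374^1 = 0.066419
P(M+4) = 3 × 0.1626^1 × 0.8374^2 = 0.342064
P(M+6) = 0.8374^3 = 0.587217
The M+6 peak is largest (0.587217); scaling to 100 gives 0.7 : 11.3 : 58.3 : 100.0.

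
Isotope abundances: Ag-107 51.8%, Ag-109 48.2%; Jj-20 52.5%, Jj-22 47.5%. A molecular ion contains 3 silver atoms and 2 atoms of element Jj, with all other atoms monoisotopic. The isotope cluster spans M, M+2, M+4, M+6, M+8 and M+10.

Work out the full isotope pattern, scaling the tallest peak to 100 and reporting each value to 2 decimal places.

Silver pattern (n=3): 0.13899183 : 0.3879965 : 0.3610315 : 0.11198017
Element Jj pattern (n=2): 0.275625 : 0.49875 : 0.225625
Convolve the two distributions (both contribute in 2-u steps):
  M: 0.13899183×0.275625 = 0.038310
  M+2: 0.13899183×0.49875 + 0.3879965×0.275625 = 0.176264
  M+4: 0.13899183×0.225625 + 0.3879965×0.49875 + 0.3610315×0.275625 = 0.324383
  M+6: 0.3879965×0.225625 + 0.3610315×0.49875 + 0.11198017×0.275625 = 0.298471
  M+8: 0.3610315×0.225625 + 0.11198017×0.49875 = 0.137308
  M+10: 0.11198017×0.225625 = 0.025266
Scale to base peak (0.324383) = 100: 11.81 : 54.34 : 100.00 : 92.01 : 42.33 : 7.79

11.81 : 54.34 : 100.00 : 92.01 : 42.33 : 7.79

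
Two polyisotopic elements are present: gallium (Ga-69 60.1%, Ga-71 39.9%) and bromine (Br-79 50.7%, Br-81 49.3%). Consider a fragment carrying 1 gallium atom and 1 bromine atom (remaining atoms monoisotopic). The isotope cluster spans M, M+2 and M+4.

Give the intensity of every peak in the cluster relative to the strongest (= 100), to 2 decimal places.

61.11 : 100.00 : 39.45

Gallium pattern (n=1): 0.6010 : 0.3990
Bromine pattern (n=1): 0.5070 : 0.4930
Convolve the two distributions (both contribute in 2-u steps):
  M: 0.6010×0.5070 = 0.304707
  M+2: 0.6010×0.4930 + 0.3990×0.5070 = 0.498586
  M+4: 0.3990×0.4930 = 0.196707
Scale to base peak (0.498586) = 100: 61.11 : 100.00 : 39.45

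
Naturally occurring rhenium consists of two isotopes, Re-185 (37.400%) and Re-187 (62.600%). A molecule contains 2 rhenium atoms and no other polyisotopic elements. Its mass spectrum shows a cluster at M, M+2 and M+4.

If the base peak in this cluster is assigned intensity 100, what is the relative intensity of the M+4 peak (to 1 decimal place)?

83.7

Term probabilities: M 0.1399, M+2 0.4682, M+4 0.3919. Base peak = M+2.
P(M+2) = C(2,1) × 0.37400^1 × 0.62600^1 = 2 × 0.3740 × 0.6260 = 0.468248 (base)
P(M+4) = C(2,2) × 0.37400^0 × 0.62600^2 = 1 × 1.0000 × 0.391876 = 0.391876
Relative intensity = 0.391876 / 0.468248 × 100 = 83.7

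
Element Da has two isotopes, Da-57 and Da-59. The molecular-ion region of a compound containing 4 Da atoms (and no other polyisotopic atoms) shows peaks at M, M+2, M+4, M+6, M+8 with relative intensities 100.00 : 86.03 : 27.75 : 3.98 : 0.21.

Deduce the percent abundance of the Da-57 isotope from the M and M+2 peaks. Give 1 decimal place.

82.3%

Write p for the Da-57 fraction. I(M+2)/I(M) = [C(4,1)·p^3·(1−p)] / p^4 = 4·(1−p)/p = 86.03/100.00 = 0.8603
(1−p)/p = 0.8603/4 = 0.2151  ⇒  p = 1/(1 + 0.2151) = 0.8230
Da-57: 82.3%, Da-59: 17.7%.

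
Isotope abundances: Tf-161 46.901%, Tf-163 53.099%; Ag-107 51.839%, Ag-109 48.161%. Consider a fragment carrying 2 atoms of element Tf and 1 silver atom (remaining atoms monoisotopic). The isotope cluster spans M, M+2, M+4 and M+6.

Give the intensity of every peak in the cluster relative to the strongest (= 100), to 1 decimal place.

Element Tf pattern (n=2): 0.21997038 : 0.49807924 : 0.28195038
Silver pattern (n=1): 0.51839 : 0.48161
Convolve the two distributions (both contribute in 2-u steps):
  M: 0.21997038×0.51839 = 0.114030
  M+2: 0.21997038×0.48161 + 0.49807924×0.51839 = 0.364139
  M+4: 0.49807924×0.48161 + 0.28195038×0.51839 = 0.386040
  M+6: 0.28195038×0.48161 = 0.135790
Scale to base peak (0.386040) = 100: 29.5 : 94.3 : 100.0 : 35.2

29.5 : 94.3 : 100.0 : 35.2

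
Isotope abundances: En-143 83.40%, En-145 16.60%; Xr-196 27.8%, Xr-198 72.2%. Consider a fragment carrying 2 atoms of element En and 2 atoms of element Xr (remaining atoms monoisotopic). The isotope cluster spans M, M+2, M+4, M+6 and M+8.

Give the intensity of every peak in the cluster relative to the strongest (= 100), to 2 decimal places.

11.30 : 63.17 : 100.00 : 32.66 : 3.02

Element En pattern (n=2): 0.695556 : 0.276888 : 0.027556
Element Xr pattern (n=2): 0.077284 : 0.401432 : 0.521284
Convolve the two distributions (both contribute in 2-u steps):
  M: 0.695556×0.077284 = 0.053755
  M+2: 0.695556×0.401432 + 0.276888×0.077284 = 0.300617
  M+4: 0.695556×0.521284 + 0.276888×0.401432 + 0.027556×0.077284 = 0.475864
  M+6: 0.276888×0.521284 + 0.027556×0.401432 = 0.155399
  M+8: 0.027556×0.521284 = 0.014365
Scale to base peak (0.475864) = 100: 11.30 : 63.17 : 100.00 : 32.66 : 3.02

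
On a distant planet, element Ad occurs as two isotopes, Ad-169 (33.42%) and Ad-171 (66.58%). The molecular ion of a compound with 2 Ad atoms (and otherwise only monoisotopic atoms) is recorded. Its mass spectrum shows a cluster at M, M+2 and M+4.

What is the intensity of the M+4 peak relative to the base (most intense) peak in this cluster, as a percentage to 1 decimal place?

99.6%

(0.3342 + 0.6658)^2 gives M 0.1117, M+2 0.4450, M+4 0.4433; the largest is M+2.
P(M+2) = C(2,1) × 0.3342^1 × 0.6658^1 = 2 × 0.3342 × 0.6658 = 0.445021 (base)
P(M+4) = C(2,2) × 0.3342^0 × 0.6658^2 = 1 × 1.0000 × 0.44328964 = 0.443290
Relative intensity = 0.443290 / 0.445021 × 100 = 99.6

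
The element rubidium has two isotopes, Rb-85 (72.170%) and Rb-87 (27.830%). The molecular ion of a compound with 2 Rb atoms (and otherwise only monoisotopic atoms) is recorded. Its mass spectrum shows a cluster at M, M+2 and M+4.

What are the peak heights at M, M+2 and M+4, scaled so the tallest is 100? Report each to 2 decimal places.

100.00 : 77.12 : 14.87

Expanding (0.72170 + 0.27830)^2:
P(M) = 0.72170^2 = 0.520851
P(M+2) = 2 × 0.72170^1 × 0.27830^1 = 0.401698
P(M+4) = 0.27830^2 = 0.077451
The M peak is largest (0.520851); scaling to 100 gives 100.00 : 77.12 : 14.87.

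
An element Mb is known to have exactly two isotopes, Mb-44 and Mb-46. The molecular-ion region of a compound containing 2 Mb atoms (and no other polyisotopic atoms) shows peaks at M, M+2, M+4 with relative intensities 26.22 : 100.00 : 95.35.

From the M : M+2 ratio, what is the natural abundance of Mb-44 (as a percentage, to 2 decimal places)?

34.40%

If p is the fraction of Mb that is Mb-44, then I(M+2)/I(M) = [C(2,1)·p^1·(1−p)] / p^2 = 2·(1−p)/p = 100.00/26.22 = 3.8139
(1−p)/p = 3.8139/2 = 1.9069  ⇒  p = 1/(1 + 1.9069) = 0.3440
Mb-44: 34.40%, Mb-46: 65.60%.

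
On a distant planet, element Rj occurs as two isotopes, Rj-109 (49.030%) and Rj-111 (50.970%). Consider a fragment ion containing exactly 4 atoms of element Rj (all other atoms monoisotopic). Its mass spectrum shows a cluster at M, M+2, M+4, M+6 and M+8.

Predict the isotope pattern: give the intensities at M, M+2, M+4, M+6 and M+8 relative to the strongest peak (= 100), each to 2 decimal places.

15.42 : 64.13 : 100.00 : 69.30 : 18.01

Expanding (0.49030 + 0.50970)^4:
P(M) = 0.49030^4 = 0.057789
P(M+2) = 4 × 0.49030^3 × 0.50970^1 = 0.240304
P(M+4) = 6 × 0.49030^2 × 0.50970^2 = 0.374718
P(M+6) = 4 × 0.49030^1 × 0.50970^3 = 0.259696
P(M+8) = 0.50970^4 = 0.067493
The M+4 peak is largest (0.374718); scaling to 100 gives 15.42 : 64.13 : 100.00 : 69.30 : 18.01.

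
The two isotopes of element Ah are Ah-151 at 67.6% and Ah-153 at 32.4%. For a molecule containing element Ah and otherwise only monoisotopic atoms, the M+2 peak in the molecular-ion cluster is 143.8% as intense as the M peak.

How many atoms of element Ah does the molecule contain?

3

The M+2/M ratio from n Ah atoms is n · q/p = n · 0.324/0.676.
n = 1.438 × 0.676/0.324 = 3.00 ≈ 3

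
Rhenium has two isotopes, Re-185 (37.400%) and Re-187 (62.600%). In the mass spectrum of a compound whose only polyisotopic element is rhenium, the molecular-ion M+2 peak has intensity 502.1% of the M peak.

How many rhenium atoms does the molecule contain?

The M+2/M ratio from n Re atoms is n · q/p = n · 0.62600/0.37400.
n = 5.021 × 0.37400/0.62600 = 3.00 ≈ 3

3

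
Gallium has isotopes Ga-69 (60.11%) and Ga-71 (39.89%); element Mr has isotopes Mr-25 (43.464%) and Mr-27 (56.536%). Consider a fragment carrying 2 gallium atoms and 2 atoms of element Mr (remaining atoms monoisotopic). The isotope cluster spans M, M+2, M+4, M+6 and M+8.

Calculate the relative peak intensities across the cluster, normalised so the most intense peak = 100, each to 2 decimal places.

17.90 : 70.34 : 100.00 : 60.72 : 13.34

Gallium pattern (n=2): 0.36132121 : 0.47955758 : 0.15912121
Element Mr pattern (n=2): 0.18891193 : 0.49145614 : 0.31963193
Convolve the two distributions (both contribute in 2-u steps):
  M: 0.36132121×0.18891193 = 0.068258
  M+2: 0.36132121×0.49145614 + 0.47955758×0.18891193 = 0.268168
  M+4: 0.36132121×0.31963193 + 0.47955758×0.49145614 + 0.15912121×0.18891193 = 0.381231
  M+6: 0.47955758×0.31963193 + 0.15912121×0.49145614 = 0.231483
  M+8: 0.15912121×0.31963193 = 0.050860
Scale to base peak (0.381231) = 100: 17.90 : 70.34 : 100.00 : 60.72 : 13.34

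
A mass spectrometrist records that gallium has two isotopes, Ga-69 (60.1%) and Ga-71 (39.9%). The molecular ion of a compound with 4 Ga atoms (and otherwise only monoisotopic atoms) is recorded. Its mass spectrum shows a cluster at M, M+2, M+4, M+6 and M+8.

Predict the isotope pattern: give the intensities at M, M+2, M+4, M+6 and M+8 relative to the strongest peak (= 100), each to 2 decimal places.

37.66 : 100.00 : 99.58 : 44.08 : 7.32

Each Ga atom is independently Ga-69 (p = 0.601) or Ga-71 (q = 0.399); the cluster is the binomial expansion (p + q)^4.
P(M) = 0.601^4 = 0.130466
P(M+2) = 4 × 0.601^3 × 0.399^1 = 0.346463
P(M+4) = 6 × 0.601^2 × 0.399^2 = 0.345021
P(M+6) = 4 × 0.601^1 × 0.399^3 = 0.152705
P(M+8) = 0.399^4 = 0.025345
The M+2 peak is largest (0.346463); scaling to 100 gives 37.66 : 100.00 : 99.58 : 44.08 : 7.32.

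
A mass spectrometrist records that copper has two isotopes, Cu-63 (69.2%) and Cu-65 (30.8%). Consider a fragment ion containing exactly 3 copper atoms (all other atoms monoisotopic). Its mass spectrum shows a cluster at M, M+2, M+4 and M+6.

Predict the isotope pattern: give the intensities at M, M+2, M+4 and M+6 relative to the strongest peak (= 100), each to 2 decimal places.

The 3 Cu atoms are independent, so intensities follow the terms of (0.692 + 0.308)^3.
P(M) = 0.692^3 = 0.331374
P(M+2) = 3 × 0.692^2 × 0.308^1 = 0.442470
P(M+4) = 3 × 0.692^1 × 0.308^2 = 0.196938
P(M+6) = 0.308^3 = 0.029218
The M+2 peak is largest (0.442470); scaling to 100 gives 74.89 : 100.00 : 44.51 : 6.60.

74.89 : 100.00 : 44.51 : 6.60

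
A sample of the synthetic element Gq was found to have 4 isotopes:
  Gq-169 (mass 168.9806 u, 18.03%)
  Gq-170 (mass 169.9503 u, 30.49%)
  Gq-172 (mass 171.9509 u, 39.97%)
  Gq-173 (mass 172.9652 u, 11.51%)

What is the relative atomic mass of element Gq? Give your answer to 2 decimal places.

Weight each isotope mass by its fractional abundance: 0.1803 × 168.9806 + 0.3049 × 169.9503 + 0.3997 × 171.9509 + 0.1151 × 172.9652
= 30.46720 + 51.81785 + 68.72877 + 19.90829 = 170.92211 u

170.92 u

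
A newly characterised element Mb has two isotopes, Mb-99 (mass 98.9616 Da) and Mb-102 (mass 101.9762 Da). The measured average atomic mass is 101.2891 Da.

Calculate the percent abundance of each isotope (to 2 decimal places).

Mb-99: 22.79%, Mb-102: 77.21%

With x = fraction of Mb-99 (so Mb-102 is 1 − x):
98.9616·x + 101.9762·(1 − x) = 101.2891
(98.9616 − 101.9762)·x = 101.2891 − 101.9762
x = -0.6871 / -3.0146 = 0.22792 → 22.79% Mb-99, 77.21% Mb-102.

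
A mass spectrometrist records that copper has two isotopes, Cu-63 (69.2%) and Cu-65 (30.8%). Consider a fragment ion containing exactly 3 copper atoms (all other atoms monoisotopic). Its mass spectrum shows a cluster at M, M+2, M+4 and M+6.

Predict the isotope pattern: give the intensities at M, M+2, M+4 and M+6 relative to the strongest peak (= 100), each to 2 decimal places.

74.89 : 100.00 : 44.51 : 6.60

The 3 Cu atoms are independent, so intensities follow the terms of (0.692 + 0.308)^3.
P(M) = 0.692^3 = 0.331374
P(M+2) = 3 × 0.692^2 × 0.308^1 = 0.442470
P(M+4) = 3 × 0.692^1 × 0.308^2 = 0.196938
P(M+6) = 0.308^3 = 0.029218
The M+2 peak is largest (0.442470); scaling to 100 gives 74.89 : 100.00 : 44.51 : 6.60.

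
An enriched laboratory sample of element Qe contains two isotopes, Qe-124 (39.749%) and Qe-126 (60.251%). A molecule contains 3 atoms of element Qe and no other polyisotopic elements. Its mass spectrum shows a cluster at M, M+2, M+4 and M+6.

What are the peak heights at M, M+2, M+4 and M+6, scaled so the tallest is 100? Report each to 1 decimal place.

Expanding (0.39749 + 0.60251)^3:
P(M) = 0.39749^3 = 0.062803
P(M+2) = 3 × 0.39749^2 × 0.60251^1 = 0.285587
P(M+4) = 3 × 0.39749^1 × 0.60251^2 = 0.432888
P(M+6) = 0.60251^3 = 0.218722
The M+4 peak is largest (0.432888); scaling to 100 gives 14.5 : 66.0 : 100.0 : 50.5.

14.5 : 66.0 : 100.0 : 50.5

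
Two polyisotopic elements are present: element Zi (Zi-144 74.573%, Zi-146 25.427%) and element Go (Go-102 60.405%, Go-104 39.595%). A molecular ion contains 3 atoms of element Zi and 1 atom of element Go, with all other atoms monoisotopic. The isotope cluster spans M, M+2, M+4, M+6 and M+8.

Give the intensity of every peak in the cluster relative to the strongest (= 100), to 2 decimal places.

Element Zi pattern (n=3): 0.41471032 : 0.42420874 : 0.14464157 : 0.01643938
Element Go pattern (n=1): 0.60405 : 0.39595
Convolve the two distributions (both contribute in 2-u steps):
  M: 0.41471032×0.60405 = 0.250506
  M+2: 0.41471032×0.39595 + 0.42420874×0.60405 = 0.420448
  M+4: 0.42420874×0.39595 + 0.14464157×0.60405 = 0.255336
  M+6: 0.14464157×0.39595 + 0.01643938×0.60405 = 0.067201
  M+8: 0.01643938×0.39595 = 0.006509
Scale to base peak (0.420448) = 100: 59.58 : 100.00 : 60.73 : 15.98 : 1.55

59.58 : 100.00 : 60.73 : 15.98 : 1.55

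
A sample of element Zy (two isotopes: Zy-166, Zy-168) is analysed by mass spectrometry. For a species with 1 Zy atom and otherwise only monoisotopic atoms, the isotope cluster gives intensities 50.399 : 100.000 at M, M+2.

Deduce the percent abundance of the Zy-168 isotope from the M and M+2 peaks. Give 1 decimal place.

66.5%

Let p = fractional abundance of Zy-166. I(M+2)/I(M) = [C(1,1)·p^0·(1−p)] / p^1 = 1·(1−p)/p = 100.000/50.399 = 1.9842
(1−p)/p = 1.9842/1 = 1.9842  ⇒  p = 1/(1 + 1.9842) = 0.3351
Zy-166: 33.5%, Zy-168: 66.5%.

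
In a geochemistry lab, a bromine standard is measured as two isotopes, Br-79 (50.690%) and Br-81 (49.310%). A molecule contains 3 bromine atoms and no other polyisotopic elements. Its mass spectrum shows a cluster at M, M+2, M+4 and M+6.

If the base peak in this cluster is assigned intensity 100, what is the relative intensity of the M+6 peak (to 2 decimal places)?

Binomial terms of (0.50690 + 0.49310)^3: M 0.1302, M+2 0.3801, M+4 0.3698, M+6 0.1199 → M+2 is the base peak.
P(M+2) = C(3,1) × 0.50690^2 × 0.49310^1 = 3 × 0.25694761 × 0.4931 = 0.380103 (base)
P(M+6) = C(3,3) × 0.50690^0 × 0.49310^3 = 1 × 1.0000 × 0.11989609 = 0.119896
Relative intensity = 0.119896 / 0.380103 × 100 = 31.54

31.54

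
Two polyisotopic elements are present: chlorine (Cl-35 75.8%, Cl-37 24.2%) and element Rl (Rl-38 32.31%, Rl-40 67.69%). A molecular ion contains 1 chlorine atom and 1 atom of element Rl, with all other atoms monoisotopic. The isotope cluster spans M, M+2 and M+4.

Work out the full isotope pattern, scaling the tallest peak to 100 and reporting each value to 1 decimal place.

Chlorine pattern (n=1): 0.7580 : 0.2420
Element Rl pattern (n=1): 0.3231 : 0.6769
Convolve the two distributions (both contribute in 2-u steps):
  M: 0.7580×0.3231 = 0.244910
  M+2: 0.7580×0.6769 + 0.2420×0.3231 = 0.591280
  M+4: 0.2420×0.6769 = 0.163810
Scale to base peak (0.591280) = 100: 41.4 : 100.0 : 27.7

41.4 : 100.0 : 27.7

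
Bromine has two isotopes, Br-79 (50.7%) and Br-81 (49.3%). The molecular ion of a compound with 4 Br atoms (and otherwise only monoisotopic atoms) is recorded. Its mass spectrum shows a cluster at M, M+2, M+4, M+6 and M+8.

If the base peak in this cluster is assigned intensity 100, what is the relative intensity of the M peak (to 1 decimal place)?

Term probabilities: M 0.0661, M+2 0.2570, M+4 0.3749, M+6 0.2430, M+8 0.0591. Base peak = M+4.
P(M+4) = C(4,2) × 0.507^2 × 0.493^2 = 6 × 0.257049 × 0.243049 = 0.374853 (base)
P(M) = C(4,0) × 0.507^4 × 0.493^0 = 1 × 0.06607419 × 1.0000 = 0.066074
Relative intensity = 0.066074 / 0.374853 × 100 = 17.6

17.6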